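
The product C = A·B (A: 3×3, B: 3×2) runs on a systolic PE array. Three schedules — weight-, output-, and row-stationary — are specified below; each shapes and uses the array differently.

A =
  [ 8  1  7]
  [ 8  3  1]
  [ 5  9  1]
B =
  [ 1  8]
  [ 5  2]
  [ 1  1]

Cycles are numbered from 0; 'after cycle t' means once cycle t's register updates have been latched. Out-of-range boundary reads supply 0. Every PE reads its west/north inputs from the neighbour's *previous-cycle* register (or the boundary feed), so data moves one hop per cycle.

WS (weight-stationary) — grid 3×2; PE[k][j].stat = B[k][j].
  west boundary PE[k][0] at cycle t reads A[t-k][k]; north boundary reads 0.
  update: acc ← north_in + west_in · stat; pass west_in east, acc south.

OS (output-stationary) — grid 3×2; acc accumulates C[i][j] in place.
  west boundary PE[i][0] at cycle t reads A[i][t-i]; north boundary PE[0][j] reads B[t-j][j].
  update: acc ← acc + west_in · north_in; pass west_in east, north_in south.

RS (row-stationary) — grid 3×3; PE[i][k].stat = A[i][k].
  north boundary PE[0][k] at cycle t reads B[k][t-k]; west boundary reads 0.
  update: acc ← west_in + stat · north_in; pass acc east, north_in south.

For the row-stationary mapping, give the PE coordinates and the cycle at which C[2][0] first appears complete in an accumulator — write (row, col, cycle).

Under RS, C[2][0] lands at PE[2][2]:
  @0  [2,2]  acc 0  |  →0  ↓0
  @1  [2,2]  acc 0  |  →0  ↓0
  @2  [2,2]  acc 0  |  →0  ↓0
  @3  [2,2]  acc 0  |  →0  ↓0
  @4  [2,2]  acc 51  |  →51  ↓1

(row, col, cycle) = (2, 2, 4)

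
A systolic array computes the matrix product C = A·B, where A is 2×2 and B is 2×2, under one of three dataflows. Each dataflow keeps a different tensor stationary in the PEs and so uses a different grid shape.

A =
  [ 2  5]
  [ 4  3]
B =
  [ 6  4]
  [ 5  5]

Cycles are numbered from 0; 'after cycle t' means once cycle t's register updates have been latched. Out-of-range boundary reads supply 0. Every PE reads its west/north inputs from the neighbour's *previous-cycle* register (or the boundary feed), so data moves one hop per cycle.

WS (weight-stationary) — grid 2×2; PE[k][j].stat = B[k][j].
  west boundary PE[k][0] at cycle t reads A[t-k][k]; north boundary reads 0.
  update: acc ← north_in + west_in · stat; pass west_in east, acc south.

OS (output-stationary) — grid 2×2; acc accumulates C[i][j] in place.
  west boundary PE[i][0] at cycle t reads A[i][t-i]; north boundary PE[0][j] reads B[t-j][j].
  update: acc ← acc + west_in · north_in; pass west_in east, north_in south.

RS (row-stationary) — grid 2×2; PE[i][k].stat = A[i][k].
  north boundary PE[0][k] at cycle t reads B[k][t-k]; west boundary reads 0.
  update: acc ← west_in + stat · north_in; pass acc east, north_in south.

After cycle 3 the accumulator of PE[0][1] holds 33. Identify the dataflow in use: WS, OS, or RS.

dataflow = OS

— WS: 2×2; PE[0][1] trace:
  @0  [0,1]  acc 0  |  →0  ↓0
  @1  [0,1]  acc 8  |  →2  ↓8
  @2  [0,1]  acc 16  |  →4  ↓16
  @3  [0,1]  acc 0  |  →0  ↓0
— OS: 2×2; PE[0][1] trace:
  @0  [0,1]  acc 0  |  →0  ↓0
  @1  [0,1]  acc 8  |  →2  ↓4
  @2  [0,1]  acc 33  |  →5  ↓5
  @3  [0,1]  acc 33  |  →0  ↓0
— RS: 2×2; PE[0][1] trace:
  @0  [0,1]  acc 0  |  →0  ↓0
  @1  [0,1]  acc 37  |  →37  ↓5
  @2  [0,1]  acc 33  |  →33  ↓5
  @3  [0,1]  acc 0  |  →0  ↓0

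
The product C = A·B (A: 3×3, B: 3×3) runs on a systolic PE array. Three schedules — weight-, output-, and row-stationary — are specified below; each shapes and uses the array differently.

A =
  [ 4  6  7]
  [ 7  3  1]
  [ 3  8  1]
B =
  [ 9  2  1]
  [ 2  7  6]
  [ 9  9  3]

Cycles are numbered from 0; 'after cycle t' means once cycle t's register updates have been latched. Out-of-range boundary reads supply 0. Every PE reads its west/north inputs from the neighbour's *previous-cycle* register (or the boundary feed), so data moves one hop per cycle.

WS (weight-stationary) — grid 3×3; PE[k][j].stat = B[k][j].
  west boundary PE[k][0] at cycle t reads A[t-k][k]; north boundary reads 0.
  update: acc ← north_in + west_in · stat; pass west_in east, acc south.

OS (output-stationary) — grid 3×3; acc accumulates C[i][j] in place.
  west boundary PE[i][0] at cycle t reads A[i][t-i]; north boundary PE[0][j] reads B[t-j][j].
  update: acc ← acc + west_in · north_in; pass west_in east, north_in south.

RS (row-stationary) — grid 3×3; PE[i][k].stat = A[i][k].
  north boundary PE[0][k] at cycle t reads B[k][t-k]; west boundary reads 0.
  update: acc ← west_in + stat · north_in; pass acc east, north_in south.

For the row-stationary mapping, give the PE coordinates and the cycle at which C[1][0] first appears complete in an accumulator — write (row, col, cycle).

RS — PE[1][2] is where C[1][0] collects:
  t=0 PE[1][2]: acc=0 h=0 v=0
  t=1 PE[1][2]: acc=0 h=0 v=0
  t=2 PE[1][2]: acc=0 h=0 v=0
  t=3 PE[1][2]: acc=78 h=78 v=9

(row, col, cycle) = (1, 2, 3)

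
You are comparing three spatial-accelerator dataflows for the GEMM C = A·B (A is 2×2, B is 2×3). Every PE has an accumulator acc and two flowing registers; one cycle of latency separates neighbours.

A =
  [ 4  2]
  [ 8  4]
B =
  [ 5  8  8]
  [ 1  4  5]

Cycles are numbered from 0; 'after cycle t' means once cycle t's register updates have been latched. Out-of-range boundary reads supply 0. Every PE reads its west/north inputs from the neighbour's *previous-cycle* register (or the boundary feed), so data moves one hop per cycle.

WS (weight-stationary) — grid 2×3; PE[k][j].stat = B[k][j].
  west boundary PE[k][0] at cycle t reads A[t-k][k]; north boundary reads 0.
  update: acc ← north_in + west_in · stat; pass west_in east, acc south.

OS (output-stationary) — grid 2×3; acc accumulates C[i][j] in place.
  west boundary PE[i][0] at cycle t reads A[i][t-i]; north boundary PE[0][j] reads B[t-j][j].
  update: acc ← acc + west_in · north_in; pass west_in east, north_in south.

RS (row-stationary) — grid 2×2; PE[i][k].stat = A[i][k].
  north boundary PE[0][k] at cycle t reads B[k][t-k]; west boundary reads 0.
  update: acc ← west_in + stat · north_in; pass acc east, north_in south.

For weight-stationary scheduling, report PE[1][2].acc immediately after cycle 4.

PE[1][2].acc = 84

Tracing WS — 2×3 array, target PE[1][2]:
  c0 r0c2: 0 / 0 / 0
  c0 r1c1: 0 / 0 / 0
  c0 r1c2: 0 / 0 / 0
  c1 r0c2: 0 / 0 / 0
  c1 r1c1: 0 / 0 / 0
  c1 r1c2: 0 / 0 / 0
  c2 r0c2: 32 / 4 / 32
  c2 r1c1: 40 / 2 / 40
  c2 r1c2: 0 / 0 / 0
  c3 r0c2: 64 / 8 / 64
  c3 r1c1: 80 / 4 / 80
  c3 r1c2: 42 / 2 / 42
  c4 r0c2: 0 / 0 / 0
  c4 r1c1: 0 / 0 / 0
  c4 r1c2: 84 / 4 / 84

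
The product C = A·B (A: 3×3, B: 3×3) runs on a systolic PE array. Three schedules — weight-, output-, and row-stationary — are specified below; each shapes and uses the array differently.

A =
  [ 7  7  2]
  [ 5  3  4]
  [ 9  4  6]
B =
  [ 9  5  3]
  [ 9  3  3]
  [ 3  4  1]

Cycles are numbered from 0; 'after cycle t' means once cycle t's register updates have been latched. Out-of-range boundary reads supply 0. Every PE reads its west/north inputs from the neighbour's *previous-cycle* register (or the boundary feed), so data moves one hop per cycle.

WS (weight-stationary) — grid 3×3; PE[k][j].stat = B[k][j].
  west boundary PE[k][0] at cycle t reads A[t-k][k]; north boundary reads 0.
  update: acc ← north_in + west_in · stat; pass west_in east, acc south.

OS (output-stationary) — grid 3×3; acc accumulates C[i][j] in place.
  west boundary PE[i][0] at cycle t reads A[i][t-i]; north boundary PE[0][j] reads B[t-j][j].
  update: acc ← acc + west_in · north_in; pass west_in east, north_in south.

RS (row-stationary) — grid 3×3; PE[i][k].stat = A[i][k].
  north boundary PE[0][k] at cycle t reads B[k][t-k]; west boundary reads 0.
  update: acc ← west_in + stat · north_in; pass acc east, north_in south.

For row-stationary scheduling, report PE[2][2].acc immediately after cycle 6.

Tracing RS — 3×3 array, target PE[2][2]:
  c0 r1c2: 0 / 0 / 0
  c0 r2c1: 0 / 0 / 0
  c0 r2c2: 0 / 0 / 0
  c1 r1c2: 0 / 0 / 0
  c1 r2c1: 0 / 0 / 0
  c1 r2c2: 0 / 0 / 0
  c2 r1c2: 0 / 0 / 0
  c2 r2c1: 0 / 0 / 0
  c2 r2c2: 0 / 0 / 0
  c3 r1c2: 84 / 84 / 3
  c3 r2c1: 117 / 117 / 9
  c3 r2c2: 0 / 0 / 0
  c4 r1c2: 50 / 50 / 4
  c4 r2c1: 57 / 57 / 3
  c4 r2c2: 135 / 135 / 3
  c5 r1c2: 28 / 28 / 1
  c5 r2c1: 39 / 39 / 3
  c5 r2c2: 81 / 81 / 4
  c6 r1c2: 0 / 0 / 0
  c6 r2c1: 0 / 0 / 0
  c6 r2c2: 45 / 45 / 1

PE[2][2].acc = 45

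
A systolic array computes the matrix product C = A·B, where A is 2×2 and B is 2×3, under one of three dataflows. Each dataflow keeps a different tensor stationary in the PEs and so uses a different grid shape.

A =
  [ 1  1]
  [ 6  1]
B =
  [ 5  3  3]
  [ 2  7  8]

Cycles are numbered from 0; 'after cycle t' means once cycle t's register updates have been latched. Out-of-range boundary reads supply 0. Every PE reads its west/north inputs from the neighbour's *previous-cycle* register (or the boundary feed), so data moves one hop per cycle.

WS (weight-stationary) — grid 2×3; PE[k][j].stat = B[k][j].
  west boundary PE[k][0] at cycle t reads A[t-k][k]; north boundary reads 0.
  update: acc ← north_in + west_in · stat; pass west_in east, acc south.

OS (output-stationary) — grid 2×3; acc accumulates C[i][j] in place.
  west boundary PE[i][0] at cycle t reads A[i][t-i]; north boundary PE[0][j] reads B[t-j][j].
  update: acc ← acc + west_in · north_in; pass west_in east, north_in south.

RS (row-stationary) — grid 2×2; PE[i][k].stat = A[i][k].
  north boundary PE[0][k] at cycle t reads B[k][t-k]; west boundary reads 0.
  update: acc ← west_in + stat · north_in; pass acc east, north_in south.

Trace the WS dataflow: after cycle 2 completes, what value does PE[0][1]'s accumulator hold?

PE[0][1].acc = 18

WS 2×3: PE[0][1] cycle-by-cycle (with neighbour feeds):
  after 0 — PE[0][0] acc=5, pass-E 1, pass-S 5
  after 0 — PE[0][1] acc=0, pass-E 0, pass-S 0
  after 1 — PE[0][0] acc=30, pass-E 6, pass-S 30
  after 1 — PE[0][1] acc=3, pass-E 1, pass-S 3
  after 2 — PE[0][0] acc=0, pass-E 0, pass-S 0
  after 2 — PE[0][1] acc=18, pass-E 6, pass-S 18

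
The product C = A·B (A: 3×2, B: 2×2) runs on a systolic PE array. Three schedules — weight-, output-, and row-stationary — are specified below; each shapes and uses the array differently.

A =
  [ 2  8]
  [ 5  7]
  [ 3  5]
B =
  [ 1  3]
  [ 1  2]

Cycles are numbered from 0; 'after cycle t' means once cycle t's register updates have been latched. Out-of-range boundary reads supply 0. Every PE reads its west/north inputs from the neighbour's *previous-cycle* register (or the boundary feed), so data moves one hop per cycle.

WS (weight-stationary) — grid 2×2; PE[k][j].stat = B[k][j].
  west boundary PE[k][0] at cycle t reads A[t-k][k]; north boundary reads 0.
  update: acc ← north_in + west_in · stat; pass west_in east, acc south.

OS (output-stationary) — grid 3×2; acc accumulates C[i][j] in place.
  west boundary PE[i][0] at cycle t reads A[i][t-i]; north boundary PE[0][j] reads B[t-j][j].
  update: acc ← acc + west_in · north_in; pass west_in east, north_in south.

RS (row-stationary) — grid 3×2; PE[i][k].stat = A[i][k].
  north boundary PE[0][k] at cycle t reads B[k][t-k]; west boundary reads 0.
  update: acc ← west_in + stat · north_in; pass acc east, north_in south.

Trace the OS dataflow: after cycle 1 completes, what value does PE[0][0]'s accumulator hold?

PE[0][0].acc = 10

OS on a 3×2 grid — tracing PE[0][0] and its feeders:
  cycle 0: PE[0][0] → acc 2, east 2, south 1
  cycle 1: PE[0][0] → acc 10, east 8, south 1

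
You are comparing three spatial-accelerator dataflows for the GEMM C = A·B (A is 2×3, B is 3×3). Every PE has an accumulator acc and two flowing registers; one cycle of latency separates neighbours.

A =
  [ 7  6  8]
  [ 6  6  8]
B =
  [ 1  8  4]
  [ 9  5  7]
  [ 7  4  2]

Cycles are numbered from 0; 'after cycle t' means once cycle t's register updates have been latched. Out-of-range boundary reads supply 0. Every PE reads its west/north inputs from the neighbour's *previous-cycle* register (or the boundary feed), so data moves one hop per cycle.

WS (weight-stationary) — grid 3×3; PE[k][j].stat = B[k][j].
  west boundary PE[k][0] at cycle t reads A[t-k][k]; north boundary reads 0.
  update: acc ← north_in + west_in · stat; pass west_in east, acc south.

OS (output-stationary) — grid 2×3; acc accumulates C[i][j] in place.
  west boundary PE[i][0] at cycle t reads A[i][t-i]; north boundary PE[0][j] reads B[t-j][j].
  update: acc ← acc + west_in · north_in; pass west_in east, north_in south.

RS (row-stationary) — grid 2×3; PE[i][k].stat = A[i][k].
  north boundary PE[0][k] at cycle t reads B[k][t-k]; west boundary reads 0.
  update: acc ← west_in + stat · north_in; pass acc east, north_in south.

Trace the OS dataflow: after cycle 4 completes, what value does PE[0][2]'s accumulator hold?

OS 2×3: PE[0][2] cycle-by-cycle (with neighbour feeds):
  c0 r0c1: 0 / 0 / 0
  c0 r0c2: 0 / 0 / 0
  c1 r0c1: 56 / 7 / 8
  c1 r0c2: 0 / 0 / 0
  c2 r0c1: 86 / 6 / 5
  c2 r0c2: 28 / 7 / 4
  c3 r0c1: 118 / 8 / 4
  c3 r0c2: 70 / 6 / 7
  c4 r0c1: 118 / 0 / 0
  c4 r0c2: 86 / 8 / 2

PE[0][2].acc = 86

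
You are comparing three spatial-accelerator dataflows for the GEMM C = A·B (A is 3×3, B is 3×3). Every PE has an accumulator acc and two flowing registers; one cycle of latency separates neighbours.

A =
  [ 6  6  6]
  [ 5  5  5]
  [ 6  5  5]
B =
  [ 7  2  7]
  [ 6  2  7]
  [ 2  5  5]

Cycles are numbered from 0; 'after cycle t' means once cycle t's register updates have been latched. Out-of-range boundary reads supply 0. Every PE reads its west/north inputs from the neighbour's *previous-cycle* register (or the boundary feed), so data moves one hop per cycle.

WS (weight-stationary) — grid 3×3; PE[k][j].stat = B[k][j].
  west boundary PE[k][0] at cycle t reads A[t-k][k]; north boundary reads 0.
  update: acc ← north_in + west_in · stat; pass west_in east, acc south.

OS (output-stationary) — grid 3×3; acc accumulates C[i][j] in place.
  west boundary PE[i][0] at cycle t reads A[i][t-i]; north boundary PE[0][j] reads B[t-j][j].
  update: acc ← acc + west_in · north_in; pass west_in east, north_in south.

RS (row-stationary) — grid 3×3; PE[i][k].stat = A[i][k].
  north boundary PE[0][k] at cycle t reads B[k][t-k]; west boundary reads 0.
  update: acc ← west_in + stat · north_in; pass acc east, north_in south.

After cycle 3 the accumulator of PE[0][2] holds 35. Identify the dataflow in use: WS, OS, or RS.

dataflow = WS

WS (3×3 grid), PE[0][2]:
  after 0 — PE[0][2] acc=0, pass-E 0, pass-S 0
  after 1 — PE[0][2] acc=0, pass-E 0, pass-S 0
  after 2 — PE[0][2] acc=42, pass-E 6, pass-S 42
  after 3 — PE[0][2] acc=35, pass-E 5, pass-S 35
OS (3×3 grid), PE[0][2]:
  after 0 — PE[0][2] acc=0, pass-E 0, pass-S 0
  after 1 — PE[0][2] acc=0, pass-E 0, pass-S 0
  after 2 — PE[0][2] acc=42, pass-E 6, pass-S 7
  after 3 — PE[0][2] acc=84, pass-E 6, pass-S 7
RS (3×3 grid), PE[0][2]:
  after 0 — PE[0][2] acc=0, pass-E 0, pass-S 0
  after 1 — PE[0][2] acc=0, pass-E 0, pass-S 0
  after 2 — PE[0][2] acc=90, pass-E 90, pass-S 2
  after 3 — PE[0][2] acc=54, pass-E 54, pass-S 5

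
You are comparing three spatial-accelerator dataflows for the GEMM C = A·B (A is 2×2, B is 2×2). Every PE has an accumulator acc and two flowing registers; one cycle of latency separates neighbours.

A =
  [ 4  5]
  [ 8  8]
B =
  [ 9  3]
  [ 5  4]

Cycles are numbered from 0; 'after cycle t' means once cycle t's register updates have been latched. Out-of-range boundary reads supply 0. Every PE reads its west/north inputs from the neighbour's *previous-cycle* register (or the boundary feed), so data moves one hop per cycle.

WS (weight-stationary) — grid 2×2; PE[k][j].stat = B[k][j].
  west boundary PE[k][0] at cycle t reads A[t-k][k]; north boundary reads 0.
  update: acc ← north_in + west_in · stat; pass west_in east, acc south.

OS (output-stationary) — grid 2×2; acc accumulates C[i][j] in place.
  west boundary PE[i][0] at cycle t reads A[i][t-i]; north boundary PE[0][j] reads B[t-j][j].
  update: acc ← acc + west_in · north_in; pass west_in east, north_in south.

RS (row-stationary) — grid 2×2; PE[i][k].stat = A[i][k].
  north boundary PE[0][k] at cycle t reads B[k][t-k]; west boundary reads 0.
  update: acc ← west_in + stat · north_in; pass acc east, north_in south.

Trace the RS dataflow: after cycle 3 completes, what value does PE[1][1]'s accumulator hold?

RS on a 2×2 grid — tracing PE[1][1] and its feeders:
  c0 r0c1: 0 / 0 / 0
  c0 r1c0: 0 / 0 / 0
  c0 r1c1: 0 / 0 / 0
  c1 r0c1: 61 / 61 / 5
  c1 r1c0: 72 / 72 / 9
  c1 r1c1: 0 / 0 / 0
  c2 r0c1: 32 / 32 / 4
  c2 r1c0: 24 / 24 / 3
  c2 r1c1: 112 / 112 / 5
  c3 r0c1: 0 / 0 / 0
  c3 r1c0: 0 / 0 / 0
  c3 r1c1: 56 / 56 / 4

PE[1][1].acc = 56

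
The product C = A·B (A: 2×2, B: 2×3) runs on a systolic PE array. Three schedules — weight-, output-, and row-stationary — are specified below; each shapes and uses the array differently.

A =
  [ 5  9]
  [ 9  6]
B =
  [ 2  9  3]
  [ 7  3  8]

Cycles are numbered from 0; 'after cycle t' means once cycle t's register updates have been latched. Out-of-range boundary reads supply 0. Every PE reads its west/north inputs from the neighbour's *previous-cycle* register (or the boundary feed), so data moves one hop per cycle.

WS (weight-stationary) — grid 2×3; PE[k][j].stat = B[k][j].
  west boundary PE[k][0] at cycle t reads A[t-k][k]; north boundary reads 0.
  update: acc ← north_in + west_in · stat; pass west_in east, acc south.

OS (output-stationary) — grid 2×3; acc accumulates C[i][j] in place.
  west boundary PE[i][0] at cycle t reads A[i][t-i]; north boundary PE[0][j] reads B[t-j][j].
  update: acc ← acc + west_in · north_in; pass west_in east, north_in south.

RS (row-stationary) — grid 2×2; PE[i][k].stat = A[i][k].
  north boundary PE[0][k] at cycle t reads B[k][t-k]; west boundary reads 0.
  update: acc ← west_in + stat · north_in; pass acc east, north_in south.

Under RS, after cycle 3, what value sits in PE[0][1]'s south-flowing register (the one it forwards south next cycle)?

RS (2×2). Following PE[0][1] plus its west/north inputs:
  c0 r0c0: 10 / 10 / 2
  c0 r0c1: 0 / 0 / 0
  c1 r0c0: 45 / 45 / 9
  c1 r0c1: 73 / 73 / 7
  c2 r0c0: 15 / 15 / 3
  c2 r0c1: 72 / 72 / 3
  c3 r0c0: 0 / 0 / 0
  c3 r0c1: 87 / 87 / 8

register = 8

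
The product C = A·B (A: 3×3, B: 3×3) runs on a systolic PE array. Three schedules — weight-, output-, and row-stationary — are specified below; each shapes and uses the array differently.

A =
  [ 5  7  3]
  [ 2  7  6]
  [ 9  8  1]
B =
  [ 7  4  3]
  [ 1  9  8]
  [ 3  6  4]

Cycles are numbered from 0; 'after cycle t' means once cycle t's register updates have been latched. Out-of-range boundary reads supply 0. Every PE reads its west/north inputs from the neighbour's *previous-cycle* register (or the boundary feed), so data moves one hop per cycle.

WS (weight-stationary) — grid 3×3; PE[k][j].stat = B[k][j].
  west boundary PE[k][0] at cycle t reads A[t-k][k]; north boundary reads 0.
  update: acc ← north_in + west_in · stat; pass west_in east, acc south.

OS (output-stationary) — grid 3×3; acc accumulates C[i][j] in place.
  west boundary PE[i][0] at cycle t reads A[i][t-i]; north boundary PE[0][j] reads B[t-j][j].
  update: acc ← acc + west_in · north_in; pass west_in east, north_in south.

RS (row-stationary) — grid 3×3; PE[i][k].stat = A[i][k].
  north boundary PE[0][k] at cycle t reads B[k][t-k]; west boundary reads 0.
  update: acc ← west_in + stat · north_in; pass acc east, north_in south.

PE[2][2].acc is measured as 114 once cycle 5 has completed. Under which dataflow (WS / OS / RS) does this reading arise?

dataflow = RS

WS [3×3] PE[2][2] across cycles:
  0: (2,2).acc=0  regs=<0,0>
  1: (2,2).acc=0  regs=<0,0>
  2: (2,2).acc=0  regs=<0,0>
  3: (2,2).acc=0  regs=<0,0>
  4: (2,2).acc=83  regs=<3,83>
  5: (2,2).acc=86  regs=<6,86>
OS [3×3] PE[2][2] across cycles:
  0: (2,2).acc=0  regs=<0,0>
  1: (2,2).acc=0  regs=<0,0>
  2: (2,2).acc=0  regs=<0,0>
  3: (2,2).acc=0  regs=<0,0>
  4: (2,2).acc=27  regs=<9,3>
  5: (2,2).acc=91  regs=<8,8>
RS [3×3] PE[2][2] across cycles:
  0: (2,2).acc=0  regs=<0,0>
  1: (2,2).acc=0  regs=<0,0>
  2: (2,2).acc=0  regs=<0,0>
  3: (2,2).acc=0  regs=<0,0>
  4: (2,2).acc=74  regs=<74,3>
  5: (2,2).acc=114  regs=<114,6>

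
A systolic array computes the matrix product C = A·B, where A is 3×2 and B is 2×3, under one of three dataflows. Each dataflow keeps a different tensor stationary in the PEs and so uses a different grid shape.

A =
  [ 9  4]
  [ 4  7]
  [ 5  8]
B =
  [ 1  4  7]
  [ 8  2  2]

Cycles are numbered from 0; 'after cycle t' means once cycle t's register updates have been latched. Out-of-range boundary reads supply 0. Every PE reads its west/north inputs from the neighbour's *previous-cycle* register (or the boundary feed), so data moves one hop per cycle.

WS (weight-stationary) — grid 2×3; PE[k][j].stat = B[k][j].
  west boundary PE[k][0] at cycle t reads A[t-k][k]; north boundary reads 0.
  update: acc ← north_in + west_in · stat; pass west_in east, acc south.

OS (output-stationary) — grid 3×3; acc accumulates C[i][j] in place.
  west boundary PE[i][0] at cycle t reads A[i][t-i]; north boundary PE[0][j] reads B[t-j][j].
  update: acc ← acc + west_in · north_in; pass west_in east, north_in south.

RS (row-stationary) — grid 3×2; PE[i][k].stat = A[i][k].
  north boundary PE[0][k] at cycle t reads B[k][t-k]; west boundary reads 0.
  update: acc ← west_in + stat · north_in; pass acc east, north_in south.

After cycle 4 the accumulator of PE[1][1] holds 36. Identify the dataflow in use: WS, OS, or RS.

WS (2×3 grid), PE[1][1]:
  cycle 0: PE[1][1] → acc 0, east 0, south 0
  cycle 1: PE[1][1] → acc 0, east 0, south 0
  cycle 2: PE[1][1] → acc 44, east 4, south 44
  cycle 3: PE[1][1] → acc 30, east 7, south 30
  cycle 4: PE[1][1] → acc 36, east 8, south 36
OS (3×3 grid), PE[1][1]:
  cycle 0: PE[1][1] → acc 0, east 0, south 0
  cycle 1: PE[1][1] → acc 0, east 0, south 0
  cycle 2: PE[1][1] → acc 16, east 4, south 4
  cycle 3: PE[1][1] → acc 30, east 7, south 2
  cycle 4: PE[1][1] → acc 30, east 0, south 0
RS (3×2 grid), PE[1][1]:
  cycle 0: PE[1][1] → acc 0, east 0, south 0
  cycle 1: PE[1][1] → acc 0, east 0, south 0
  cycle 2: PE[1][1] → acc 60, east 60, south 8
  cycle 3: PE[1][1] → acc 30, east 30, south 2
  cycle 4: PE[1][1] → acc 42, east 42, south 2

dataflow = WS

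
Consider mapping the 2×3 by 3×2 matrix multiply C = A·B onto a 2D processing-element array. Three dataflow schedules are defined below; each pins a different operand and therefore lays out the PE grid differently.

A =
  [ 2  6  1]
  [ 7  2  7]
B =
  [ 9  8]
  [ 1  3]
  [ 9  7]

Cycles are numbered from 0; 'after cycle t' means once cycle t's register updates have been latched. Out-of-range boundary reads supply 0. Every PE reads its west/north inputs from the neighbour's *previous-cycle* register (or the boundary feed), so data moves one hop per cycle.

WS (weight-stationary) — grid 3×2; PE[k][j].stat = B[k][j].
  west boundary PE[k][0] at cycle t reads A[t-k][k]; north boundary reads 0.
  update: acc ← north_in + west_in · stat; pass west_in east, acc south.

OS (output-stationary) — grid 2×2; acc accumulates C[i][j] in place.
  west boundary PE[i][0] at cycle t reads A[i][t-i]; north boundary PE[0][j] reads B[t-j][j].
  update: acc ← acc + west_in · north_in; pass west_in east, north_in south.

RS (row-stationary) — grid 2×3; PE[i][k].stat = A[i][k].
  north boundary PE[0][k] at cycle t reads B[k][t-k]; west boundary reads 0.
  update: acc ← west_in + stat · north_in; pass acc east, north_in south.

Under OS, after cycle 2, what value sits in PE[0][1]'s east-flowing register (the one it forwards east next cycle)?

register = 6

Tracing OS — 2×2 array, target PE[0][1]:
  step 0 · PE0,0: acc=18; fwd→2 fwd↓9
  step 0 · PE0,1: acc=0; fwd→0 fwd↓0
  step 1 · PE0,0: acc=24; fwd→6 fwd↓1
  step 1 · PE0,1: acc=16; fwd→2 fwd↓8
  step 2 · PE0,0: acc=33; fwd→1 fwd↓9
  step 2 · PE0,1: acc=34; fwd→6 fwd↓3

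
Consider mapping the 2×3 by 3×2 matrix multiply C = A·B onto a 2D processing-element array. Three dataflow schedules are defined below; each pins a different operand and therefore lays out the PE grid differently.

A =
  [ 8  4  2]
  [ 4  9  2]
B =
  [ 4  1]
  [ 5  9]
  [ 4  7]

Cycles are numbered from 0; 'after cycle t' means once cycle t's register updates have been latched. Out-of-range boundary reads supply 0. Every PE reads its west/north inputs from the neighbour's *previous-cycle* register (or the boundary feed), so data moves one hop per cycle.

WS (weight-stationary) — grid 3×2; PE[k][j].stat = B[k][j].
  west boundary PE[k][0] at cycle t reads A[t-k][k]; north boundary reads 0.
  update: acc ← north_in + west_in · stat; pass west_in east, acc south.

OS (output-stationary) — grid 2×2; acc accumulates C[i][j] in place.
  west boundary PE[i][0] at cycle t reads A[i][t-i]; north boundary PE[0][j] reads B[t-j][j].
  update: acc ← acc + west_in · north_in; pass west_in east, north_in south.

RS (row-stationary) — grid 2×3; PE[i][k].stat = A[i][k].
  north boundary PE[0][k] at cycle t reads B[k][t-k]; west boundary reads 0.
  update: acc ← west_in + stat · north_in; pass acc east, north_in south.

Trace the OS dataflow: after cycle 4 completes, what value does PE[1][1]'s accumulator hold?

PE[1][1].acc = 99

Tracing OS — 2×2 array, target PE[1][1]:
  [0] (0,1) acc=0 (h:0 v:0)
  [0] (1,0) acc=0 (h:0 v:0)
  [0] (1,1) acc=0 (h:0 v:0)
  [1] (0,1) acc=8 (h:8 v:1)
  [1] (1,0) acc=16 (h:4 v:4)
  [1] (1,1) acc=0 (h:0 v:0)
  [2] (0,1) acc=44 (h:4 v:9)
  [2] (1,0) acc=61 (h:9 v:5)
  [2] (1,1) acc=4 (h:4 v:1)
  [3] (0,1) acc=58 (h:2 v:7)
  [3] (1,0) acc=69 (h:2 v:4)
  [3] (1,1) acc=85 (h:9 v:9)
  [4] (0,1) acc=58 (h:0 v:0)
  [4] (1,0) acc=69 (h:0 v:0)
  [4] (1,1) acc=99 (h:2 v:7)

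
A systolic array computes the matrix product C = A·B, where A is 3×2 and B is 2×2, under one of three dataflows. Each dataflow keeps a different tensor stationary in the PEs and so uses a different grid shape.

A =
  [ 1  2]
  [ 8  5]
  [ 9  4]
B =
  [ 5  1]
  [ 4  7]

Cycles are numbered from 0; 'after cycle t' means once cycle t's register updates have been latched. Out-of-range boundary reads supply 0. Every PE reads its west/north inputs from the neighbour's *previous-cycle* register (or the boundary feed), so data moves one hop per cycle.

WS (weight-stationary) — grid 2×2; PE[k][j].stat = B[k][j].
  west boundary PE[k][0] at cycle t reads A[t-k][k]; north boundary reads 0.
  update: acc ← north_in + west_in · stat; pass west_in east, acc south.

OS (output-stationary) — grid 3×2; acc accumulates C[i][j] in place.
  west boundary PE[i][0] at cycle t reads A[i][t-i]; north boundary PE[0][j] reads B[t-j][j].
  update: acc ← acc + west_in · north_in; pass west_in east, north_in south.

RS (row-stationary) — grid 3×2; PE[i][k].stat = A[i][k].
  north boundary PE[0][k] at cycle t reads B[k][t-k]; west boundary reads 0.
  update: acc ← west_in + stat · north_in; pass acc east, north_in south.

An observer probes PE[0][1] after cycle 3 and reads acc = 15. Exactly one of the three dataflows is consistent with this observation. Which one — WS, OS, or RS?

dataflow = OS

Under WS (2×2), PE[0][1]:
  step 0 · PE0,1: acc=0; fwd→0 fwd↓0
  step 1 · PE0,1: acc=1; fwd→1 fwd↓1
  step 2 · PE0,1: acc=8; fwd→8 fwd↓8
  step 3 · PE0,1: acc=9; fwd→9 fwd↓9
Under OS (3×2), PE[0][1]:
  step 0 · PE0,1: acc=0; fwd→0 fwd↓0
  step 1 · PE0,1: acc=1; fwd→1 fwd↓1
  step 2 · PE0,1: acc=15; fwd→2 fwd↓7
  step 3 · PE0,1: acc=15; fwd→0 fwd↓0
Under RS (3×2), PE[0][1]:
  step 0 · PE0,1: acc=0; fwd→0 fwd↓0
  step 1 · PE0,1: acc=13; fwd→13 fwd↓4
  step 2 · PE0,1: acc=15; fwd→15 fwd↓7
  step 3 · PE0,1: acc=0; fwd→0 fwd↓0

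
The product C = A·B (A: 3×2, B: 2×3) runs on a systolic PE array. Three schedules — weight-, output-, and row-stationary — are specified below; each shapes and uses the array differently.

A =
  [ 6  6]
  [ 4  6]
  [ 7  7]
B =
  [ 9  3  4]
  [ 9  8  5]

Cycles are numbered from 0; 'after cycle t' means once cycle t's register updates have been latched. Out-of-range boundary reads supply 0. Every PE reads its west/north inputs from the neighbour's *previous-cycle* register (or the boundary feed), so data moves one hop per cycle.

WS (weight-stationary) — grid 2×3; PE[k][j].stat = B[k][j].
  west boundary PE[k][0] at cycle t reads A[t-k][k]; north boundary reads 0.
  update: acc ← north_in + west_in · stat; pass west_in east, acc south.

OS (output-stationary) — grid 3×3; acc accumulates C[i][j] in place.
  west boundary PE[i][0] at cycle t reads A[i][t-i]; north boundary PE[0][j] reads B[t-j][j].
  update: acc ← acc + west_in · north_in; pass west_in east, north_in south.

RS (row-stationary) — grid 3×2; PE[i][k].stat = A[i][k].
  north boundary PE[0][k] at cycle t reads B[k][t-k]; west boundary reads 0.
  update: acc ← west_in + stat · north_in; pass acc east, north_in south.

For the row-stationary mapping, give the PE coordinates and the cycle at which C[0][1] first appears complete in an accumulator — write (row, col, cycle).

(row, col, cycle) = (0, 1, 2)

RS: C[0][1] accumulates in PE[0][1]:
  t=0 PE[0][1]: acc=0 h=0 v=0
  t=1 PE[0][1]: acc=108 h=108 v=9
  t=2 PE[0][1]: acc=66 h=66 v=8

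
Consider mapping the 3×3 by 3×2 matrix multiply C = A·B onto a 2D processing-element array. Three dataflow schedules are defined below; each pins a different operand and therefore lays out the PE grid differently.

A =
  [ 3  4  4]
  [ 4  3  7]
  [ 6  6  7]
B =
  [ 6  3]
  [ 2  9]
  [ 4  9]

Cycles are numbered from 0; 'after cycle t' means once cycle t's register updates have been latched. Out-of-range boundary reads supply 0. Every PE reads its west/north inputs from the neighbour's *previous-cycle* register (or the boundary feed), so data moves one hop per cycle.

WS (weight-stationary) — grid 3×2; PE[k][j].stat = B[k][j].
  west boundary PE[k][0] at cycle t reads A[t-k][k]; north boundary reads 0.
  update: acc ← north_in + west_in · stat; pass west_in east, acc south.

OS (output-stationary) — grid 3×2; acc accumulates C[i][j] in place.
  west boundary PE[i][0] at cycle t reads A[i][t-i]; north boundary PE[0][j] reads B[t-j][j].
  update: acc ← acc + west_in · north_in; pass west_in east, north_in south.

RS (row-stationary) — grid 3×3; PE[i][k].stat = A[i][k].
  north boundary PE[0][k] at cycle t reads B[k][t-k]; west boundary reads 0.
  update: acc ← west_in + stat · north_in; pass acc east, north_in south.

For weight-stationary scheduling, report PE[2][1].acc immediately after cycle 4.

WS 3×2: PE[2][1] cycle-by-cycle (with neighbour feeds):
  c0 r1c1: 0 / 0 / 0
  c0 r2c0: 0 / 0 / 0
  c0 r2c1: 0 / 0 / 0
  c1 r1c1: 0 / 0 / 0
  c1 r2c0: 0 / 0 / 0
  c1 r2c1: 0 / 0 / 0
  c2 r1c1: 45 / 4 / 45
  c2 r2c0: 42 / 4 / 42
  c2 r2c1: 0 / 0 / 0
  c3 r1c1: 39 / 3 / 39
  c3 r2c0: 58 / 7 / 58
  c3 r2c1: 81 / 4 / 81
  c4 r1c1: 72 / 6 / 72
  c4 r2c0: 76 / 7 / 76
  c4 r2c1: 102 / 7 / 102

PE[2][1].acc = 102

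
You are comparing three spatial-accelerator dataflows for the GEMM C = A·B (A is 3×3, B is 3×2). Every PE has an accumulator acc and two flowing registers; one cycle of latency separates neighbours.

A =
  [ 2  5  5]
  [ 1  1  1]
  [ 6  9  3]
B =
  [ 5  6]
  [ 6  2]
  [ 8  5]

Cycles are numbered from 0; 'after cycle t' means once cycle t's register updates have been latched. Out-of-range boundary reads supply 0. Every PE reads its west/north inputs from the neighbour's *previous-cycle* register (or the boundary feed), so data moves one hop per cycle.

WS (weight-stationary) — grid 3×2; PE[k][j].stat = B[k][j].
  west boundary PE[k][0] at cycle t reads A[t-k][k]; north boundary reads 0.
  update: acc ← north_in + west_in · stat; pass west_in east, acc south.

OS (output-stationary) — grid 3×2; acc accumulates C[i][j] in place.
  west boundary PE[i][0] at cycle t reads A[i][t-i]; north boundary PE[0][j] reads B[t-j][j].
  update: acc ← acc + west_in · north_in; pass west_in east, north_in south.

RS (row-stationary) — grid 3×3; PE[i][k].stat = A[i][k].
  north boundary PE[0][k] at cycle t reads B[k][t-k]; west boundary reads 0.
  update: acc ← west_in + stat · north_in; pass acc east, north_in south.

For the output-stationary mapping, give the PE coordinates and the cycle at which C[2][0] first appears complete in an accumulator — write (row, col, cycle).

(row, col, cycle) = (2, 0, 4)

Under OS, C[2][0] lands at PE[2][0]:
  c0 r2c0: 0 / 0 / 0
  c1 r2c0: 0 / 0 / 0
  c2 r2c0: 30 / 6 / 5
  c3 r2c0: 84 / 9 / 6
  c4 r2c0: 108 / 3 / 8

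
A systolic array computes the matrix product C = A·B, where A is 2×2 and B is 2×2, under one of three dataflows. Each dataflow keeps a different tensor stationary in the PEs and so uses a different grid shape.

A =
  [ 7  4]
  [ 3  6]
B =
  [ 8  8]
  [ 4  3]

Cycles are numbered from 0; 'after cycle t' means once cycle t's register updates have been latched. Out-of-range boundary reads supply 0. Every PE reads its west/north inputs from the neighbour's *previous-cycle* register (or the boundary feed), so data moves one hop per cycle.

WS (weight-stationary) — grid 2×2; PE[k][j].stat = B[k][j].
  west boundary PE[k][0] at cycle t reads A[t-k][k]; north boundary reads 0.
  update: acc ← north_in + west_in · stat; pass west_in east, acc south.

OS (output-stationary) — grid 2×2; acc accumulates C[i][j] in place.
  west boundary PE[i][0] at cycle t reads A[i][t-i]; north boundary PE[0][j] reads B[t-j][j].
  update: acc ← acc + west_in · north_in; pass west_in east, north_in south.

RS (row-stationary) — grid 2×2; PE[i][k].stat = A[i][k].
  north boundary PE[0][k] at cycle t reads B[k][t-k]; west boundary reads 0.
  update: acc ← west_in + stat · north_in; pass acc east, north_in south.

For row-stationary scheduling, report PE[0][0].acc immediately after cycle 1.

RS (2×2). Following PE[0][0] plus its west/north inputs:
  step 0 · PE0,0: acc=56; fwd→56 fwd↓8
  step 1 · PE0,0: acc=56; fwd→56 fwd↓8

PE[0][0].acc = 56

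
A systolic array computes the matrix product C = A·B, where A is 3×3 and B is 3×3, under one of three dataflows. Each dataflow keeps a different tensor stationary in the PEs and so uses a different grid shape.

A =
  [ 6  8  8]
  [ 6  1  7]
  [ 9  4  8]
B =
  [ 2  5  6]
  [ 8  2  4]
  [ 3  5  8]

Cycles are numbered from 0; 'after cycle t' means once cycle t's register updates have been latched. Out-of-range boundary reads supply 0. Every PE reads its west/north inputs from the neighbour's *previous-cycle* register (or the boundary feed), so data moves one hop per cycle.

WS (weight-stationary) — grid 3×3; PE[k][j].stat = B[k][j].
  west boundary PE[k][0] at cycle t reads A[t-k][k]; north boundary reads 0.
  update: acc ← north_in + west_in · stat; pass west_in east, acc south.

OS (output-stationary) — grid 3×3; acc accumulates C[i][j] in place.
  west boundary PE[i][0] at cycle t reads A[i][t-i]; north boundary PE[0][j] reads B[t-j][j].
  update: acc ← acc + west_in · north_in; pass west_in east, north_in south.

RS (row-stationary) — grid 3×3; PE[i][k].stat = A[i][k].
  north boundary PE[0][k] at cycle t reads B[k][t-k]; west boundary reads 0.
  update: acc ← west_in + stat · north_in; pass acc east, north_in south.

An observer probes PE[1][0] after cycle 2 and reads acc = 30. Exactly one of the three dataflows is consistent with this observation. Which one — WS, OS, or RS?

WS [3×3] PE[1][0] across cycles:
  t=0 PE[1][0]: acc=0 h=0 v=0
  t=1 PE[1][0]: acc=76 h=8 v=76
  t=2 PE[1][0]: acc=20 h=1 v=20
OS [3×3] PE[1][0] across cycles:
  t=0 PE[1][0]: acc=0 h=0 v=0
  t=1 PE[1][0]: acc=12 h=6 v=2
  t=2 PE[1][0]: acc=20 h=1 v=8
RS [3×3] PE[1][0] across cycles:
  t=0 PE[1][0]: acc=0 h=0 v=0
  t=1 PE[1][0]: acc=12 h=12 v=2
  t=2 PE[1][0]: acc=30 h=30 v=5

dataflow = RS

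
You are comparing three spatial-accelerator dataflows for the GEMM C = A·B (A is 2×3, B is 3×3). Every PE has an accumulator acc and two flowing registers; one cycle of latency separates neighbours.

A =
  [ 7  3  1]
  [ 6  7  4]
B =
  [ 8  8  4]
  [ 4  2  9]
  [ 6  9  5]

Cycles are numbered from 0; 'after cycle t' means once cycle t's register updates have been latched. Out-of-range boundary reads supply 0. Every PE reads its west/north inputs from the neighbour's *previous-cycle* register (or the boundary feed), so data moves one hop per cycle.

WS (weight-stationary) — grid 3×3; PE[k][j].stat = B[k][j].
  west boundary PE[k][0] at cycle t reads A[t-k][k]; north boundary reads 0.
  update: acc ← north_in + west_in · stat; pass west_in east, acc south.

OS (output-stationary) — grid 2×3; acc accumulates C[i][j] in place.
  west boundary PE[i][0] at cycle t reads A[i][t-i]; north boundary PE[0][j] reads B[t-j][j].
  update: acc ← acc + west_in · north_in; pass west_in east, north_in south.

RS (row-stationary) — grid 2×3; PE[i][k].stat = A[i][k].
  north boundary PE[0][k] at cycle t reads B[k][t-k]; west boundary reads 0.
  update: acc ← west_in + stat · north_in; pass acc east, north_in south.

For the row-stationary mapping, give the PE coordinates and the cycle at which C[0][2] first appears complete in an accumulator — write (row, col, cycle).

RS — PE[0][2] is where C[0][2] collects:
  after 0 — PE[0][2] acc=0, pass-E 0, pass-S 0
  after 1 — PE[0][2] acc=0, pass-E 0, pass-S 0
  after 2 — PE[0][2] acc=74, pass-E 74, pass-S 6
  after 3 — PE[0][2] acc=71, pass-E 71, pass-S 9
  after 4 — PE[0][2] acc=60, pass-E 60, pass-S 5

(row, col, cycle) = (0, 2, 4)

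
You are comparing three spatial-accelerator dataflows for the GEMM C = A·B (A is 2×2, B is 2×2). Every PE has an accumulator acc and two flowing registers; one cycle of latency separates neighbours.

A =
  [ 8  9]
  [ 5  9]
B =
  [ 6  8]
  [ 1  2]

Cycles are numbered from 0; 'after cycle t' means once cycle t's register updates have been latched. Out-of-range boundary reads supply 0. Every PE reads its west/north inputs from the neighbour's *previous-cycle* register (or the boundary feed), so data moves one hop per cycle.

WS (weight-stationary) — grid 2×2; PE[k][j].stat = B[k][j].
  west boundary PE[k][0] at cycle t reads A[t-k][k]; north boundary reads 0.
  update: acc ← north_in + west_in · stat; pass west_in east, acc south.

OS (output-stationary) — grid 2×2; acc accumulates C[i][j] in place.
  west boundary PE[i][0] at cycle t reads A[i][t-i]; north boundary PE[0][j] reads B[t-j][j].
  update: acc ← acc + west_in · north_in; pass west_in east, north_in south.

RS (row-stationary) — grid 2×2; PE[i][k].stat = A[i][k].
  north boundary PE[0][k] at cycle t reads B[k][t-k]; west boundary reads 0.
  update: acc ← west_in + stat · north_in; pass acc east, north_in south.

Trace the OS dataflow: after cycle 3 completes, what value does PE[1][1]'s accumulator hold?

PE[1][1].acc = 58

OS (2×2). Following PE[1][1] plus its west/north inputs:
  c0 r0c1: 0 / 0 / 0
  c0 r1c0: 0 / 0 / 0
  c0 r1c1: 0 / 0 / 0
  c1 r0c1: 64 / 8 / 8
  c1 r1c0: 30 / 5 / 6
  c1 r1c1: 0 / 0 / 0
  c2 r0c1: 82 / 9 / 2
  c2 r1c0: 39 / 9 / 1
  c2 r1c1: 40 / 5 / 8
  c3 r0c1: 82 / 0 / 0
  c3 r1c0: 39 / 0 / 0
  c3 r1c1: 58 / 9 / 2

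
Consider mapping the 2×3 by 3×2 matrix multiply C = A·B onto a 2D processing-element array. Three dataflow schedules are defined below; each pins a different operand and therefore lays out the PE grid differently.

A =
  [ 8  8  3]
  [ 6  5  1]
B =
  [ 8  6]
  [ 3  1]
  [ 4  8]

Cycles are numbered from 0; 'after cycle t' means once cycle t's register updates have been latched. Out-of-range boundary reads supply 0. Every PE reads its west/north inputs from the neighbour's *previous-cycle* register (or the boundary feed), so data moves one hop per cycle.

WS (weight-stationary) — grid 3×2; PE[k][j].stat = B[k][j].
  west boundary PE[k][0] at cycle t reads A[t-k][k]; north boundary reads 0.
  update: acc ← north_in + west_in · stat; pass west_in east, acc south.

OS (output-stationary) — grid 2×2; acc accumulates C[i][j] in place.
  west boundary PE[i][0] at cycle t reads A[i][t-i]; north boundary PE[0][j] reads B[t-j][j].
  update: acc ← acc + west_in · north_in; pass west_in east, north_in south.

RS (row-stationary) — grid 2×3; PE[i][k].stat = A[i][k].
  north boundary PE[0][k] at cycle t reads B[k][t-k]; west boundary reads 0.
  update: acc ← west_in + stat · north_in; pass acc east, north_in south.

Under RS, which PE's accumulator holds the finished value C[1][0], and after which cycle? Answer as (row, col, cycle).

(row, col, cycle) = (1, 2, 3)

RS — PE[1][2] is where C[1][0] collects:
  0: (1,2).acc=0  regs=<0,0>
  1: (1,2).acc=0  regs=<0,0>
  2: (1,2).acc=0  regs=<0,0>
  3: (1,2).acc=67  regs=<67,4>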